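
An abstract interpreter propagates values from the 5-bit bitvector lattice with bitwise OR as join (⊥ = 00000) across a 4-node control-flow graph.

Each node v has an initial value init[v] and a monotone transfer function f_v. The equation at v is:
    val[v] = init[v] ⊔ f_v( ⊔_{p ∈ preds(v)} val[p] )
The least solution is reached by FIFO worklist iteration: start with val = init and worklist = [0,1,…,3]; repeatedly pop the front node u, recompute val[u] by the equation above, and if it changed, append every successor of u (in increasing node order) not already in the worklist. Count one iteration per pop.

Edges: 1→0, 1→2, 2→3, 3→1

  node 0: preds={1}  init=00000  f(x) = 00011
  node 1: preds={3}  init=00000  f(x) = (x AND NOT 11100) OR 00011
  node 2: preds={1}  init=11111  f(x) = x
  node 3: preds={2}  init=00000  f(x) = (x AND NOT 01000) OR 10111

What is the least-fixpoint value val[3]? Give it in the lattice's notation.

10111

Worklist (6 pops):
  #1 pop 0: in=00000 → 00011 (was 00000); enqueue []
  #2 pop 1: in=00000 → 00011 (was 00000); enqueue [0]
  #3 pop 2: in=00011 → 11111 (no change)
  #4 pop 3: in=11111 → 10111 (was 00000); enqueue [1]
  #5 pop 0: in=00011 → 00011 (no change)
  #6 pop 1: in=10111 → 00011 (no change)

Fixpoint:
  val[0] = 00011
  val[1] = 00011
  val[2] = 11111
  val[3] = 10111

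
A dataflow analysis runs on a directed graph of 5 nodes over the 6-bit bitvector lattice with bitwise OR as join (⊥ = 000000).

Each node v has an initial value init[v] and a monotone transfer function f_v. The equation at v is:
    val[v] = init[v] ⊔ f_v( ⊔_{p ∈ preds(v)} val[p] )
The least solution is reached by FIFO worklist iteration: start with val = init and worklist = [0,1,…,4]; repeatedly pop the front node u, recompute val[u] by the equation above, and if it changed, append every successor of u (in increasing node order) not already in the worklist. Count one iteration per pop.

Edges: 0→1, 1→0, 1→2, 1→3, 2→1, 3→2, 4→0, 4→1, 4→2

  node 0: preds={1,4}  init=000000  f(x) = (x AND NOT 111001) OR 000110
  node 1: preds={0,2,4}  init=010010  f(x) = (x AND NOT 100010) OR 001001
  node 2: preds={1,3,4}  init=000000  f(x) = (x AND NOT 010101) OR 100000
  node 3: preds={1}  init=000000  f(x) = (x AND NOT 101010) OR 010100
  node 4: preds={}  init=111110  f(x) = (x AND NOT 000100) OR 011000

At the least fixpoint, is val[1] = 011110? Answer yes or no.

no

Worklist (8 pops):
  #1 pop 0: in=111110 → 000110 (was 000000); enqueue []
  #2 pop 1: in=111110 → 011111 (was 010010); enqueue [0]
  #3 pop 2: in=111111 → 101010 (was 000000); enqueue [1]
  #4 pop 3: in=011111 → 010101 (was 000000); enqueue [2]
  #5 pop 4: in=000000 → 111110 (no change)
  #6 pop 0: in=111111 → 000110 (no change)
  #7 pop 1: in=111110 → 011111 (no change)
  #8 pop 2: in=111111 → 101010 (no change)

Fixpoint:
  val[0] = 000110
  val[1] = 011111
  val[2] = 101010
  val[3] = 010101
  val[4] = 111110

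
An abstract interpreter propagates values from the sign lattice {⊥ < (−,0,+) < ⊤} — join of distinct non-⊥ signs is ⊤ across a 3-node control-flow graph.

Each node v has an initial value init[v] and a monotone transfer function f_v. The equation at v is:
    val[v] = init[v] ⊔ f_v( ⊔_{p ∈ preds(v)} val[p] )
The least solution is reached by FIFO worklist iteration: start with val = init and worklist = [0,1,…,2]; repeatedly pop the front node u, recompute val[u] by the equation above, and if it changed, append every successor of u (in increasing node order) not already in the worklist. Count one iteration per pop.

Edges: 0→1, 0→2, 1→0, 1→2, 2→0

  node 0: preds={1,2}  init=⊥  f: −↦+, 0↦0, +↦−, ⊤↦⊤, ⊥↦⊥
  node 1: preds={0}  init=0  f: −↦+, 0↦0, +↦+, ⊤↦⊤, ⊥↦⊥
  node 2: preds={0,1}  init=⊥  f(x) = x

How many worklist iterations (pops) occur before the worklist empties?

Iteration log — 4 steps:
  step 1. node 0  ⊔preds=0  new=0  old=⊥  +wl: 
  step 2. node 1  ⊔preds=0  new=0  stable
  step 3. node 2  ⊔preds=0  new=0  old=⊥  +wl: 0
  step 4. node 0  ⊔preds=0  new=0  stable

Least fixpoint reached:
  node 0: 0
  node 1: 0
  node 2: 0

4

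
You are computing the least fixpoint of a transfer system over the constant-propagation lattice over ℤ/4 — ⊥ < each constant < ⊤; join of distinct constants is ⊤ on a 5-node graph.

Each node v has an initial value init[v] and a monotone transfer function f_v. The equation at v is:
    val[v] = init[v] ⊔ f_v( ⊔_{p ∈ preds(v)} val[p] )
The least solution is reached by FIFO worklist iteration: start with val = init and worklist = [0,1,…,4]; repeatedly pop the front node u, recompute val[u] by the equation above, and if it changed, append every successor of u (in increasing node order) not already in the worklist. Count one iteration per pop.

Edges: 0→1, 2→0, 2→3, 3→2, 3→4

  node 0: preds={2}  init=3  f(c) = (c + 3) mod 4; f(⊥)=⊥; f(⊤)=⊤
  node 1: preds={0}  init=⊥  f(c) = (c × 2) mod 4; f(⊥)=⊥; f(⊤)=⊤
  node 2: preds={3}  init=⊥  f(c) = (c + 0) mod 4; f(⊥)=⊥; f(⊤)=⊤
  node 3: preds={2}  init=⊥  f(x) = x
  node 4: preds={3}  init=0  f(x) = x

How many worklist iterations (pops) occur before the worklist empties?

Trace (5 dequeues):
  [1] u=0 | in ⊥ | out 3 | ==
  [2] u=1 | in 3 | out 2 | prev ⊥ | push {}
  [3] u=2 | in ⊥ | out ⊥ | ==
  [4] u=3 | in ⊥ | out ⊥ | ==
  [5] u=4 | in ⊥ | out 0 | ==

Converged values:
  [0] 3
  [1] 2
  [2] ⊥
  [3] ⊥
  [4] 0

5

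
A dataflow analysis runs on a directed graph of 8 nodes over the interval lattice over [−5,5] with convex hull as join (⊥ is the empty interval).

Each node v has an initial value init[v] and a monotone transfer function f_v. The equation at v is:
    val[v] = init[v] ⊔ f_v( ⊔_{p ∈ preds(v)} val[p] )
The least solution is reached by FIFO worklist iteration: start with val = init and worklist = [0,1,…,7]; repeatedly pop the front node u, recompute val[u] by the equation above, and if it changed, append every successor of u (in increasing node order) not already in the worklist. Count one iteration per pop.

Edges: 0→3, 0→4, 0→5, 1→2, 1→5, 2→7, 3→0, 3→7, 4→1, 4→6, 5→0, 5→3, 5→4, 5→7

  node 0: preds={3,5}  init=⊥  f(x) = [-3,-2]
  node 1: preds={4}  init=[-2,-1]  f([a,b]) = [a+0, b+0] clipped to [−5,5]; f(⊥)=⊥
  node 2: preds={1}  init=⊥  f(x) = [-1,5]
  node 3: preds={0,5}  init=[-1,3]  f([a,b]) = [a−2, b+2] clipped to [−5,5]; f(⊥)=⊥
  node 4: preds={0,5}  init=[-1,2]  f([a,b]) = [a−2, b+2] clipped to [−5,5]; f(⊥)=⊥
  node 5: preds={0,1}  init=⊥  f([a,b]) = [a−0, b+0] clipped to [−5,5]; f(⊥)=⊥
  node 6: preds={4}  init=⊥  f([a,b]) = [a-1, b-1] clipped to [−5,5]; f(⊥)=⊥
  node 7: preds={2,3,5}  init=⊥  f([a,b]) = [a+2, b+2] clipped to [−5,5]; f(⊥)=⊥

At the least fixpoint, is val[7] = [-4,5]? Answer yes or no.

no

Trace (35 dequeues):
  [1] u=0 | in [-1,3] | out [-3,-2] | prev ⊥ | push {}
  [2] u=1 | in [-1,2] | out [-2,2] | prev [-2,-1] | push {}
  [3] u=2 | in [-2,2] | out [-1,5] | prev ⊥ | push {}
  [4] u=3 | in [-3,-2] | out [-5,3] | prev [-1,3] | push {0}
  [5] u=4 | in [-3,-2] | out [-5,2] | prev [-1,2] | push {1}
  [6] u=5 | in [-3,2] | out [-3,2] | prev ⊥ | push {3,4}
  [7] u=6 | in [-5,2] | out [-5,1] | prev ⊥ | push {}
  [8] u=7 | in [-5,5] | out [-3,5] | prev ⊥ | push {}
  [9] u=0 | in [-5,3] | out [-3,-2] | ==
  [10] u=1 | in [-5,2] | out [-5,2] | prev [-2,2] | push {2,5}
  [11] u=3 | in [-3,2] | out [-5,4] | prev [-5,3] | push {0,7}
  [12] u=4 | in [-3,2] | out [-5,4] | prev [-5,2] | push {1,6}
  [13] u=2 | in [-5,2] | out [-1,5] | ==
  [14] u=5 | in [-5,2] | out [-5,2] | prev [-3,2] | push {3,4}
  [15] u=0 | in [-5,4] | out [-3,-2] | ==
  [16] u=7 | in [-5,5] | out [-3,5] | ==
  [17] u=1 | in [-5,4] | out [-5,4] | prev [-5,2] | push {2,5}
  [18] u=6 | in [-5,4] | out [-5,3] | prev [-5,1] | push {}
  [19] u=3 | in [-5,2] | out [-5,4] | ==
  [20] u=4 | in [-5,2] | out [-5,4] | ==
  [21] u=2 | in [-5,4] | out [-1,5] | ==
  [22] u=5 | in [-5,4] | out [-5,4] | prev [-5,2] | push {0,3,4,7}
  [23] u=0 | in [-5,4] | out [-3,-2] | ==
  [24] u=3 | in [-5,4] | out [-5,5] | prev [-5,4] | push {0}
  [25] u=4 | in [-5,4] | out [-5,5] | prev [-5,4] | push {1,6}
  [26] u=7 | in [-5,5] | out [-3,5] | ==
  [27] u=0 | in [-5,5] | out [-3,-2] | ==
  [28] u=1 | in [-5,5] | out [-5,5] | prev [-5,4] | push {2,5}
  [29] u=6 | in [-5,5] | out [-5,4] | prev [-5,3] | push {}
  [30] u=2 | in [-5,5] | out [-1,5] | ==
  [31] u=5 | in [-5,5] | out [-5,5] | prev [-5,4] | push {0,3,4,7}
  [32] u=0 | in [-5,5] | out [-3,-2] | ==
  [33] u=3 | in [-5,5] | out [-5,5] | ==
  [34] u=4 | in [-5,5] | out [-5,5] | ==
  [35] u=7 | in [-5,5] | out [-3,5] | ==

Converged values:
  [0] [-3,-2]
  [1] [-5,5]
  [2] [-1,5]
  [3] [-5,5]
  [4] [-5,5]
  [5] [-5,5]
  [6] [-5,4]
  [7] [-3,5]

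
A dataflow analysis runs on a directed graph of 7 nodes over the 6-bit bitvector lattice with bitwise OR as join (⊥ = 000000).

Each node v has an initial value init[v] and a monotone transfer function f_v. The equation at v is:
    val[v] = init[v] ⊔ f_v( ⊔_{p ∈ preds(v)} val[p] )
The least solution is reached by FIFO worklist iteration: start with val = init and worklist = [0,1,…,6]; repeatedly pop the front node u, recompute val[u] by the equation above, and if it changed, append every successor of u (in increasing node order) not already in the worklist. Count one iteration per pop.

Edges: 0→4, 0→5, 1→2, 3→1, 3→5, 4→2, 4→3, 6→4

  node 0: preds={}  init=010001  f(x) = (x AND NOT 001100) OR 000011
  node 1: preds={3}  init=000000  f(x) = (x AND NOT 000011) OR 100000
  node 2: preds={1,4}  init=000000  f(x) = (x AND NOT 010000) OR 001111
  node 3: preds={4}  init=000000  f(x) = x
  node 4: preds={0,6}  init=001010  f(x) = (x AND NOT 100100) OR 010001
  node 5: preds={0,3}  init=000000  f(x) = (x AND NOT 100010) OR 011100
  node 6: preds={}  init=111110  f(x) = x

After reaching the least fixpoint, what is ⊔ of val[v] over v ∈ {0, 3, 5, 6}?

111111

Worklist (13 pops):
  #1 pop 0: in=000000 → 010011 (was 010001); enqueue []
  #2 pop 1: in=000000 → 100000 (was 000000); enqueue []
  #3 pop 2: in=101010 → 101111 (was 000000); enqueue []
  #4 pop 3: in=001010 → 001010 (was 000000); enqueue [1]
  #5 pop 4: in=111111 → 011011 (was 001010); enqueue [2,3]
  #6 pop 5: in=011011 → 011101 (was 000000); enqueue []
  #7 pop 6: in=000000 → 111110 (no change)
  #8 pop 1: in=001010 → 101000 (was 100000); enqueue []
  #9 pop 2: in=111011 → 101111 (no change)
  #10 pop 3: in=011011 → 011011 (was 001010); enqueue [1,5]
  #11 pop 1: in=011011 → 111000 (was 101000); enqueue [2]
  #12 pop 5: in=011011 → 011101 (no change)
  #13 pop 2: in=111011 → 101111 (no change)

Fixpoint:
  val[0] = 010011
  val[1] = 111000
  val[2] = 101111
  val[3] = 011011
  val[4] = 011011
  val[5] = 011101
  val[6] = 111110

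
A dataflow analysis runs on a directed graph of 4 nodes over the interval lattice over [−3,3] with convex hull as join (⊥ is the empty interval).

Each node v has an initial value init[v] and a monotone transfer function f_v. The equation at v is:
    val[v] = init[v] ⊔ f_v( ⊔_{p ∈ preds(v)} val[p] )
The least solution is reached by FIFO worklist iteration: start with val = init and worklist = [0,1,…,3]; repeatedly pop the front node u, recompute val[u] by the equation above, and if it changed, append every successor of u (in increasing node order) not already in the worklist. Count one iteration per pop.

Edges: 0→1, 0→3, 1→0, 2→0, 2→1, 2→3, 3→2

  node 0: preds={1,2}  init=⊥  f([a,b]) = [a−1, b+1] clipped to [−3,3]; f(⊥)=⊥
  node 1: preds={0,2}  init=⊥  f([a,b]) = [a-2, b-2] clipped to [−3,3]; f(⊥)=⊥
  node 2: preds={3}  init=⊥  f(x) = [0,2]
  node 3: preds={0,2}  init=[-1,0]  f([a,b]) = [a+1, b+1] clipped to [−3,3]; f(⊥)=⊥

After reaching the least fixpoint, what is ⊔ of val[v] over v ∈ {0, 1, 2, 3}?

Iteration log — 12 steps:
  step 1. node 0  ⊔preds=⊥  new=⊥  stable
  step 2. node 1  ⊔preds=⊥  new=⊥  stable
  step 3. node 2  ⊔preds=[-1,0]  new=[0,2]  old=⊥  +wl: 0,1
  step 4. node 3  ⊔preds=[0,2]  new=[-1,3]  old=[-1,0]  +wl: 2
  step 5. node 0  ⊔preds=[0,2]  new=[-1,3]  old=⊥  +wl: 3
  step 6. node 1  ⊔preds=[-1,3]  new=[-3,1]  old=⊥  +wl: 0
  step 7. node 2  ⊔preds=[-1,3]  new=[0,2]  stable
  step 8. node 3  ⊔preds=[-1,3]  new=[-1,3]  stable
  step 9. node 0  ⊔preds=[-3,2]  new=[-3,3]  old=[-1,3]  +wl: 1,3
  step 10. node 1  ⊔preds=[-3,3]  new=[-3,1]  stable
  step 11. node 3  ⊔preds=[-3,3]  new=[-2,3]  old=[-1,3]  +wl: 2
  step 12. node 2  ⊔preds=[-2,3]  new=[0,2]  stable

Least fixpoint reached:
  node 0: [-3,3]
  node 1: [-3,1]
  node 2: [0,2]
  node 3: [-2,3]

[-3,3]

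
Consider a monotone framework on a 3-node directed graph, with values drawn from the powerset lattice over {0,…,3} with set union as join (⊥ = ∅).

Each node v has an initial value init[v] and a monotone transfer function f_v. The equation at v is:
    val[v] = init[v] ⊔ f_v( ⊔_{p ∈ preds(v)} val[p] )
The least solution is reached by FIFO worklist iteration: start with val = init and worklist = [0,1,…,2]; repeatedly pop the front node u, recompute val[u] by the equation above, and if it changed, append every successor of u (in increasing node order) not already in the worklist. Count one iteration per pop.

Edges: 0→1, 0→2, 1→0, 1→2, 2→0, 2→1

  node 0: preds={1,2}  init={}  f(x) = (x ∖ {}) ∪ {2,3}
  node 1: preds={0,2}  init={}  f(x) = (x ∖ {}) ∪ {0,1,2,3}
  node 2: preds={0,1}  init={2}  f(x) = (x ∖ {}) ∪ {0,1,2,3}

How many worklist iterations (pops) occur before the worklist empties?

6

Worklist (6 pops):
  #1 pop 0: in={2} → {2,3} (was {}); enqueue []
  #2 pop 1: in={2,3} → {0,1,2,3} (was {}); enqueue [0]
  #3 pop 2: in={0,1,2,3} → {0,1,2,3} (was {2}); enqueue [1]
  #4 pop 0: in={0,1,2,3} → {0,1,2,3} (was {2,3}); enqueue [2]
  #5 pop 1: in={0,1,2,3} → {0,1,2,3} (no change)
  #6 pop 2: in={0,1,2,3} → {0,1,2,3} (no change)

Fixpoint:
  val[0] = {0,1,2,3}
  val[1] = {0,1,2,3}
  val[2] = {0,1,2,3}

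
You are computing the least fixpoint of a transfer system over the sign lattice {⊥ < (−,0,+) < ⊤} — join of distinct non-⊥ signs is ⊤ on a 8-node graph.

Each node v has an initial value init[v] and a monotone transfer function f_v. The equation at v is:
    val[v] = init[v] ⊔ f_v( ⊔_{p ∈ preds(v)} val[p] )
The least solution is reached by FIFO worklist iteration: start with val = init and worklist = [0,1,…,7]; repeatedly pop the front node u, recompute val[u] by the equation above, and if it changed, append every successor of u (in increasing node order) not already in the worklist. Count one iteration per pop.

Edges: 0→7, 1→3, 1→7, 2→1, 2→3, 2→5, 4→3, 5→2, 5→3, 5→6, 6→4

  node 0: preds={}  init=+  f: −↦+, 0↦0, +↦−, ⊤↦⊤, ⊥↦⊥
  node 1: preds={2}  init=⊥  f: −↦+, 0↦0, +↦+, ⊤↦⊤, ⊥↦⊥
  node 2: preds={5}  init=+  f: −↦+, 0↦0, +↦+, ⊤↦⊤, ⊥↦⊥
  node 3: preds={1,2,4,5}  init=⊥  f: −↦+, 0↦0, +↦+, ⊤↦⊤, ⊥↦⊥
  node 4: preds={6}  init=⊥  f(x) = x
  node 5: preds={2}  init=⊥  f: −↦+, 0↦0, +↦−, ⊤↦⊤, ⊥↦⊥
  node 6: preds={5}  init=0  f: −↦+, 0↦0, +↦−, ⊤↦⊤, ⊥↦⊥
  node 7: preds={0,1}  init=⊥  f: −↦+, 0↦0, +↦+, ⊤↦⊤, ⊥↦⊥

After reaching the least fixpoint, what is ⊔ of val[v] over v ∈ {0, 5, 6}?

⊤

Worklist (12 pops):
  #1 pop 0: in=⊥ → + (no change)
  #2 pop 1: in=+ → + (was ⊥); enqueue []
  #3 pop 2: in=⊥ → + (no change)
  #4 pop 3: in=+ → + (was ⊥); enqueue []
  #5 pop 4: in=0 → 0 (was ⊥); enqueue [3]
  #6 pop 5: in=+ → − (was ⊥); enqueue [2]
  #7 pop 6: in=− → ⊤ (was 0); enqueue [4]
  #8 pop 7: in=+ → + (was ⊥); enqueue []
  #9 pop 3: in=⊤ → ⊤ (was +); enqueue []
  #10 pop 2: in=− → + (no change)
  #11 pop 4: in=⊤ → ⊤ (was 0); enqueue [3]
  #12 pop 3: in=⊤ → ⊤ (no change)

Fixpoint:
  val[0] = +
  val[1] = +
  val[2] = +
  val[3] = ⊤
  val[4] = ⊤
  val[5] = −
  val[6] = ⊤
  val[7] = +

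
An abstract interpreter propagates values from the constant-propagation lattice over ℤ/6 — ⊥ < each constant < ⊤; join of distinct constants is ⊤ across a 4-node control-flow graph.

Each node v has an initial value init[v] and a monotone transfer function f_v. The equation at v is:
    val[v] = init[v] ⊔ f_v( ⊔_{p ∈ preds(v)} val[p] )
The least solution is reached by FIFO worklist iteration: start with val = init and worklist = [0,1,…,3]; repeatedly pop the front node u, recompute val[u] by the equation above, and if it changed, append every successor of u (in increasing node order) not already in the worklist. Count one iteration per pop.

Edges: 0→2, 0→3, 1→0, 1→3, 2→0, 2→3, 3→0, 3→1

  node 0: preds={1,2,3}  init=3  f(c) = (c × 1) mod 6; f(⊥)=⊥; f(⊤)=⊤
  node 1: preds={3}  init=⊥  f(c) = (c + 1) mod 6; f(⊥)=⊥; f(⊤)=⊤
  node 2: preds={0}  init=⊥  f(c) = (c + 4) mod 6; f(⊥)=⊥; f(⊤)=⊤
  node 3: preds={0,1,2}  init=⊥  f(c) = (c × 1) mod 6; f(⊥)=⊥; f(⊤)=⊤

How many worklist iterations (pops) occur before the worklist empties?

9

Trace (9 dequeues):
  [1] u=0 | in ⊥ | out 3 | ==
  [2] u=1 | in ⊥ | out ⊥ | ==
  [3] u=2 | in 3 | out 1 | prev ⊥ | push {0}
  [4] u=3 | in ⊤ | out ⊤ | prev ⊥ | push {1}
  [5] u=0 | in ⊤ | out ⊤ | prev 3 | push {2,3}
  [6] u=1 | in ⊤ | out ⊤ | prev ⊥ | push {0}
  [7] u=2 | in ⊤ | out ⊤ | prev 1 | push {}
  [8] u=3 | in ⊤ | out ⊤ | ==
  [9] u=0 | in ⊤ | out ⊤ | ==

Converged values:
  [0] ⊤
  [1] ⊤
  [2] ⊤
  [3] ⊤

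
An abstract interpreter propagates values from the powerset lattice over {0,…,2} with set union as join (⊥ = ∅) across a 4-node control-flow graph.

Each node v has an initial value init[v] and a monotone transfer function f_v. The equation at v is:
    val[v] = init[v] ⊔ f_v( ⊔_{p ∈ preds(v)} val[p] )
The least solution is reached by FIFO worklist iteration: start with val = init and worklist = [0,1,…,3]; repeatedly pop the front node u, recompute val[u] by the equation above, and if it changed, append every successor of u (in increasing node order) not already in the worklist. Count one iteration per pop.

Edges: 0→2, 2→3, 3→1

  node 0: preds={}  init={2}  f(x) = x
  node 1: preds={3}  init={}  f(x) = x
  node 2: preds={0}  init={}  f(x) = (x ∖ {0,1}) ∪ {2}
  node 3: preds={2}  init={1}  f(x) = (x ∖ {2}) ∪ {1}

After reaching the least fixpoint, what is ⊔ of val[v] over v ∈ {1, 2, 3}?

{1,2}

Worklist (4 pops):
  #1 pop 0: in={} → {2} (no change)
  #2 pop 1: in={1} → {1} (was {}); enqueue []
  #3 pop 2: in={2} → {2} (was {}); enqueue []
  #4 pop 3: in={2} → {1} (no change)

Fixpoint:
  val[0] = {2}
  val[1] = {1}
  val[2] = {2}
  val[3] = {1}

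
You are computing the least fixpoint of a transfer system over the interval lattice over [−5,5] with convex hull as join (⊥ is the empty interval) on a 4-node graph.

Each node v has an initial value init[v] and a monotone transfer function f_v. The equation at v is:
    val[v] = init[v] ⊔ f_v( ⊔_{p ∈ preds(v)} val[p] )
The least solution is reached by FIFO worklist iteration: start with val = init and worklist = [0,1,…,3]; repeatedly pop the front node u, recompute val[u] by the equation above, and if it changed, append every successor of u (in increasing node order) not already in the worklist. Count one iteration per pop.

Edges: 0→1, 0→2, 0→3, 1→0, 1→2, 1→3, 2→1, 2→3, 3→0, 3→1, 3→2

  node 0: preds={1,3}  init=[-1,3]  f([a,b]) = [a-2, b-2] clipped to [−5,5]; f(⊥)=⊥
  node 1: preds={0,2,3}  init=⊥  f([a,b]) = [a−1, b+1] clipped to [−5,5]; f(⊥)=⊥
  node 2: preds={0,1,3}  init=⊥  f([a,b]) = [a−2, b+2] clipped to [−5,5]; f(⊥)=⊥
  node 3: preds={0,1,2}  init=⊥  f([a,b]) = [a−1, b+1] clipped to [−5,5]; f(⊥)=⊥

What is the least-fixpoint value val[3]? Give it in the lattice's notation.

Trace (10 dequeues):
  [1] u=0 | in ⊥ | out [-1,3] | ==
  [2] u=1 | in [-1,3] | out [-2,4] | prev ⊥ | push {0}
  [3] u=2 | in [-2,4] | out [-4,5] | prev ⊥ | push {1}
  [4] u=3 | in [-4,5] | out [-5,5] | prev ⊥ | push {2}
  [5] u=0 | in [-5,5] | out [-5,3] | prev [-1,3] | push {3}
  [6] u=1 | in [-5,5] | out [-5,5] | prev [-2,4] | push {0}
  [7] u=2 | in [-5,5] | out [-5,5] | prev [-4,5] | push {1}
  [8] u=3 | in [-5,5] | out [-5,5] | ==
  [9] u=0 | in [-5,5] | out [-5,3] | ==
  [10] u=1 | in [-5,5] | out [-5,5] | ==

Converged values:
  [0] [-5,3]
  [1] [-5,5]
  [2] [-5,5]
  [3] [-5,5]

[-5,5]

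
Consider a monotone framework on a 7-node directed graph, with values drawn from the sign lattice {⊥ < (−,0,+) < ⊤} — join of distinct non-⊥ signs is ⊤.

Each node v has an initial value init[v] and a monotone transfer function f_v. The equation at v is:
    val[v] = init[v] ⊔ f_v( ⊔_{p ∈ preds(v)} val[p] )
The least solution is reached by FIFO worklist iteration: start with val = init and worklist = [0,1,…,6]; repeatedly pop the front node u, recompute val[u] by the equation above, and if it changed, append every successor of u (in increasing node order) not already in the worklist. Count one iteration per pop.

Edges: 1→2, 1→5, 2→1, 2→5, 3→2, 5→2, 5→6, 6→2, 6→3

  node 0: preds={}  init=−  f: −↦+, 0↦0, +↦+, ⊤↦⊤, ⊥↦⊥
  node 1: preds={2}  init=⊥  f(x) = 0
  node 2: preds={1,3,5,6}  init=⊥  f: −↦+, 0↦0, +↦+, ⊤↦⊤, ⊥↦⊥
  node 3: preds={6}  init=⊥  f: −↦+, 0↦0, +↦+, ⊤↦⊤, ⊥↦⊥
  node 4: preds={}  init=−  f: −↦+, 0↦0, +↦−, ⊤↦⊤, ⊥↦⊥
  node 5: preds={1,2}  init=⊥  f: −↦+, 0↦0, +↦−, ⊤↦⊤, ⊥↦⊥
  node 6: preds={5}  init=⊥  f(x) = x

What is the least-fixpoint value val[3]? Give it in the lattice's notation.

Worklist (11 pops):
  #1 pop 0: in=⊥ → − (no change)
  #2 pop 1: in=⊥ → 0 (was ⊥); enqueue []
  #3 pop 2: in=0 → 0 (was ⊥); enqueue [1]
  #4 pop 3: in=⊥ → ⊥ (no change)
  #5 pop 4: in=⊥ → − (no change)
  #6 pop 5: in=0 → 0 (was ⊥); enqueue [2]
  #7 pop 6: in=0 → 0 (was ⊥); enqueue [3]
  #8 pop 1: in=0 → 0 (no change)
  #9 pop 2: in=0 → 0 (no change)
  #10 pop 3: in=0 → 0 (was ⊥); enqueue [2]
  #11 pop 2: in=0 → 0 (no change)

Fixpoint:
  val[0] = −
  val[1] = 0
  val[2] = 0
  val[3] = 0
  val[4] = −
  val[5] = 0
  val[6] = 0

0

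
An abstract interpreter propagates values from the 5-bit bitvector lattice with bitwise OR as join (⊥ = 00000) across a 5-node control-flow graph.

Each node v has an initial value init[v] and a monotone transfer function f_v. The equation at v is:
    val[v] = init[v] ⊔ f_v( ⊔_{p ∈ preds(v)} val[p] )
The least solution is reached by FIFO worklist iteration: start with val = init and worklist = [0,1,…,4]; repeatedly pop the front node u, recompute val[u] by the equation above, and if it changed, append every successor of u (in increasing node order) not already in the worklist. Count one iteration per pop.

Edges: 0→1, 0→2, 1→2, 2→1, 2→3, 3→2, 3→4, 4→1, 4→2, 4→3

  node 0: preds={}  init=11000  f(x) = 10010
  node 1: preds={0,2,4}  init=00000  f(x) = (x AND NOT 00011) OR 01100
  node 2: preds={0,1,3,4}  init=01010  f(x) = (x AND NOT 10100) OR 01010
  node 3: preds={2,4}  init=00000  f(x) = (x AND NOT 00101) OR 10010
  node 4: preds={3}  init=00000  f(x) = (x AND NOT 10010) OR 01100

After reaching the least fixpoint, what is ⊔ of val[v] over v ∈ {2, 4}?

01110

Trace (8 dequeues):
  [1] u=0 | in 00000 | out 11010 | prev 11000 | push {}
  [2] u=1 | in 11010 | out 11100 | prev 00000 | push {}
  [3] u=2 | in 11110 | out 01010 | ==
  [4] u=3 | in 01010 | out 11010 | prev 00000 | push {2}
  [5] u=4 | in 11010 | out 01100 | prev 00000 | push {1,3}
  [6] u=2 | in 11110 | out 01010 | ==
  [7] u=1 | in 11110 | out 11100 | ==
  [8] u=3 | in 01110 | out 11010 | ==

Converged values:
  [0] 11010
  [1] 11100
  [2] 01010
  [3] 11010
  [4] 01100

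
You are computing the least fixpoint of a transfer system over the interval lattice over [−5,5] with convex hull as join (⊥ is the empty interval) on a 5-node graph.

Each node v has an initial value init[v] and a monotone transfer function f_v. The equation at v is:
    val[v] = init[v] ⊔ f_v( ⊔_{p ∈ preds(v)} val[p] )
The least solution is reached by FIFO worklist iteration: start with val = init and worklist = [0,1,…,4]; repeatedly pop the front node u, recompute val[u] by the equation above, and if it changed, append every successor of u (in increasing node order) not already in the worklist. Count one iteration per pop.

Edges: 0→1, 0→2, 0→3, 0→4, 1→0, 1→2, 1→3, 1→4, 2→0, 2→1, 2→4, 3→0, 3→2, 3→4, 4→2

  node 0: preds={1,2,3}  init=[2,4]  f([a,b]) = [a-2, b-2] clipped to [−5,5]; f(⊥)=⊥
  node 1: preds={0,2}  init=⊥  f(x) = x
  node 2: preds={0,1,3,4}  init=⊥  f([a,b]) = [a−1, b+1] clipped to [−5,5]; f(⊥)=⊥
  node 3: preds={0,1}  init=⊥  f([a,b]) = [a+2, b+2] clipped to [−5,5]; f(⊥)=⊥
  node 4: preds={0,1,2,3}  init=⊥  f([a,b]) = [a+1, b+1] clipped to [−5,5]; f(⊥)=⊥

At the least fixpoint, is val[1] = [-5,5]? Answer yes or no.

yes

Iteration log — 22 steps:
  step 1. node 0  ⊔preds=⊥  new=[2,4]  stable
  step 2. node 1  ⊔preds=[2,4]  new=[2,4]  old=⊥  +wl: 0
  step 3. node 2  ⊔preds=[2,4]  new=[1,5]  old=⊥  +wl: 1
  step 4. node 3  ⊔preds=[2,4]  new=[4,5]  old=⊥  +wl: 2
  step 5. node 4  ⊔preds=[1,5]  new=[2,5]  old=⊥  +wl: 
  step 6. node 0  ⊔preds=[1,5]  new=[-1,4]  old=[2,4]  +wl: 3,4
  step 7. node 1  ⊔preds=[-1,5]  new=[-1,5]  old=[2,4]  +wl: 0
  step 8. node 2  ⊔preds=[-1,5]  new=[-2,5]  old=[1,5]  +wl: 1
  step 9. node 3  ⊔preds=[-1,5]  new=[1,5]  old=[4,5]  +wl: 2
  step 10. node 4  ⊔preds=[-2,5]  new=[-1,5]  old=[2,5]  +wl: 
  step 11. node 0  ⊔preds=[-2,5]  new=[-4,4]  old=[-1,4]  +wl: 3,4
  step 12. node 1  ⊔preds=[-4,5]  new=[-4,5]  old=[-1,5]  +wl: 0
  step 13. node 2  ⊔preds=[-4,5]  new=[-5,5]  old=[-2,5]  +wl: 1
  step 14. node 3  ⊔preds=[-4,5]  new=[-2,5]  old=[1,5]  +wl: 2
  step 15. node 4  ⊔preds=[-5,5]  new=[-4,5]  old=[-1,5]  +wl: 
  step 16. node 0  ⊔preds=[-5,5]  new=[-5,4]  old=[-4,4]  +wl: 3,4
  step 17. node 1  ⊔preds=[-5,5]  new=[-5,5]  old=[-4,5]  +wl: 0
  step 18. node 2  ⊔preds=[-5,5]  new=[-5,5]  stable
  step 19. node 3  ⊔preds=[-5,5]  new=[-3,5]  old=[-2,5]  +wl: 2
  step 20. node 4  ⊔preds=[-5,5]  new=[-4,5]  stable
  step 21. node 0  ⊔preds=[-5,5]  new=[-5,4]  stable
  step 22. node 2  ⊔preds=[-5,5]  new=[-5,5]  stable

Least fixpoint reached:
  node 0: [-5,4]
  node 1: [-5,5]
  node 2: [-5,5]
  node 3: [-3,5]
  node 4: [-4,5]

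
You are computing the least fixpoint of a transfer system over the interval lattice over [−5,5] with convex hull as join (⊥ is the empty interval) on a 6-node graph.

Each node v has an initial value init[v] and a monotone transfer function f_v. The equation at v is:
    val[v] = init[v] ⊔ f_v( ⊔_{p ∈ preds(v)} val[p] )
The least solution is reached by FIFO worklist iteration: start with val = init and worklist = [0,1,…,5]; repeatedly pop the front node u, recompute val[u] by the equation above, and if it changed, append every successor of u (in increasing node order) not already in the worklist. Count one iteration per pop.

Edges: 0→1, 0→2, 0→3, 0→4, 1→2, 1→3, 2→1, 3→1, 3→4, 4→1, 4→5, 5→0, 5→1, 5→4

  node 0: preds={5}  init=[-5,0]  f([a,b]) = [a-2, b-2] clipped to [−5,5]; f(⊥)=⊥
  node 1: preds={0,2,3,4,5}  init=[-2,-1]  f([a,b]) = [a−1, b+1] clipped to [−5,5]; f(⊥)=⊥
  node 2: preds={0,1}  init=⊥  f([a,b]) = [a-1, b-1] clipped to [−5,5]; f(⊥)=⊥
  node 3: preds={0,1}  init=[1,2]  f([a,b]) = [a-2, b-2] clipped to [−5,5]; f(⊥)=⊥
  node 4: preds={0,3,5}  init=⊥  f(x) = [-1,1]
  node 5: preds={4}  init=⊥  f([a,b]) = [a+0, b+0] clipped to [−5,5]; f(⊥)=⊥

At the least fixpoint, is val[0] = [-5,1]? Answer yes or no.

Trace (9 dequeues):
  [1] u=0 | in ⊥ | out [-5,0] | ==
  [2] u=1 | in [-5,2] | out [-5,3] | prev [-2,-1] | push {}
  [3] u=2 | in [-5,3] | out [-5,2] | prev ⊥ | push {1}
  [4] u=3 | in [-5,3] | out [-5,2] | prev [1,2] | push {}
  [5] u=4 | in [-5,2] | out [-1,1] | prev ⊥ | push {}
  [6] u=5 | in [-1,1] | out [-1,1] | prev ⊥ | push {0,4}
  [7] u=1 | in [-5,2] | out [-5,3] | ==
  [8] u=0 | in [-1,1] | out [-5,0] | ==
  [9] u=4 | in [-5,2] | out [-1,1] | ==

Converged values:
  [0] [-5,0]
  [1] [-5,3]
  [2] [-5,2]
  [3] [-5,2]
  [4] [-1,1]
  [5] [-1,1]

no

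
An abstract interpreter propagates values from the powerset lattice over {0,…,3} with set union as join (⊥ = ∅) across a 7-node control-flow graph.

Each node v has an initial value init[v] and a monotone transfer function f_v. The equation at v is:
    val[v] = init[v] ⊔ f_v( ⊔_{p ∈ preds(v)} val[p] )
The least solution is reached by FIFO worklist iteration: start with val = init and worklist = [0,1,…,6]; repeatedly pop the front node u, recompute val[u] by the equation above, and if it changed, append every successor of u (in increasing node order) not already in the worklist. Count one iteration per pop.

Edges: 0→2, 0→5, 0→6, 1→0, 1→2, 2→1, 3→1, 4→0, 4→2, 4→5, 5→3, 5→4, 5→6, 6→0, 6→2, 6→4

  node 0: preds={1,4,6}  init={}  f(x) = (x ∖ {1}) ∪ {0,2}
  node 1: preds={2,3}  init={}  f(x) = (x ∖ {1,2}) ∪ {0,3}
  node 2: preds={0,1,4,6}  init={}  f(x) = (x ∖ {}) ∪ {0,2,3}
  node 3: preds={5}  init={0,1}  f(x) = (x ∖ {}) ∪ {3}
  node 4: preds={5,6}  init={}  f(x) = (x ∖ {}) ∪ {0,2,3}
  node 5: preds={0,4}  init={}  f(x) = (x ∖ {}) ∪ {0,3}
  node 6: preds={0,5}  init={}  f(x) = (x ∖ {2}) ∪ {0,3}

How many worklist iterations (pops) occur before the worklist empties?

Iteration log — 15 steps:
  step 1. node 0  ⊔preds={}  new={0,2}  old={}  +wl: 
  step 2. node 1  ⊔preds={0,1}  new={0,3}  old={}  +wl: 0
  step 3. node 2  ⊔preds={0,2,3}  new={0,2,3}  old={}  +wl: 1
  step 4. node 3  ⊔preds={}  new={0,1,3}  old={0,1}  +wl: 
  step 5. node 4  ⊔preds={}  new={0,2,3}  old={}  +wl: 2
  step 6. node 5  ⊔preds={0,2,3}  new={0,2,3}  old={}  +wl: 3,4
  step 7. node 6  ⊔preds={0,2,3}  new={0,3}  old={}  +wl: 
  step 8. node 0  ⊔preds={0,2,3}  new={0,2,3}  old={0,2}  +wl: 5,6
  step 9. node 1  ⊔preds={0,1,2,3}  new={0,3}  stable
  step 10. node 2  ⊔preds={0,2,3}  new={0,2,3}  stable
  step 11. node 3  ⊔preds={0,2,3}  new={0,1,2,3}  old={0,1,3}  +wl: 1
  step 12. node 4  ⊔preds={0,2,3}  new={0,2,3}  stable
  step 13. node 5  ⊔preds={0,2,3}  new={0,2,3}  stable
  step 14. node 6  ⊔preds={0,2,3}  new={0,3}  stable
  step 15. node 1  ⊔preds={0,1,2,3}  new={0,3}  stable

Least fixpoint reached:
  node 0: {0,2,3}
  node 1: {0,3}
  node 2: {0,2,3}
  node 3: {0,1,2,3}
  node 4: {0,2,3}
  node 5: {0,2,3}
  node 6: {0,3}

15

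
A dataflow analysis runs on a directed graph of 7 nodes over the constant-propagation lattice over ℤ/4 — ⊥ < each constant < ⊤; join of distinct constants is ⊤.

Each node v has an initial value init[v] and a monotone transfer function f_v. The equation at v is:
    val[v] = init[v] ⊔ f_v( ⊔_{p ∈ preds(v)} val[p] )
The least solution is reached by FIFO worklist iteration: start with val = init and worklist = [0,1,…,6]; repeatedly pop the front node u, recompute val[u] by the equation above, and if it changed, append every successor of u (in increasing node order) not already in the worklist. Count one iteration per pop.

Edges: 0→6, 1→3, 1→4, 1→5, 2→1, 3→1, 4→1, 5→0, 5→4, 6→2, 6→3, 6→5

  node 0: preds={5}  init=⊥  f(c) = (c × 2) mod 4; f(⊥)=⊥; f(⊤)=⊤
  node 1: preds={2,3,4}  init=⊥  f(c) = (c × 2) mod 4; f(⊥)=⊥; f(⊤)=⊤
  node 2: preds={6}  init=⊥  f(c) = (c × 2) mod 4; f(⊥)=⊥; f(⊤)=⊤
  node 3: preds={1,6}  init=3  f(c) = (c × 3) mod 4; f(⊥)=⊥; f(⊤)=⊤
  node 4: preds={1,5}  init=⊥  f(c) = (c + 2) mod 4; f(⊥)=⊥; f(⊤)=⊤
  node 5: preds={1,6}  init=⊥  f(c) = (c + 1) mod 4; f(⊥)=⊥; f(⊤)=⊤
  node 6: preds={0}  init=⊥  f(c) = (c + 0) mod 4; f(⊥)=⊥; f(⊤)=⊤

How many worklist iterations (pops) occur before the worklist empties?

25

Iteration log — 25 steps:
  step 1. node 0  ⊔preds=⊥  new=⊥  stable
  step 2. node 1  ⊔preds=3  new=2  old=⊥  +wl: 
  step 3. node 2  ⊔preds=⊥  new=⊥  stable
  step 4. node 3  ⊔preds=2  new=⊤  old=3  +wl: 1
  step 5. node 4  ⊔preds=2  new=0  old=⊥  +wl: 
  step 6. node 5  ⊔preds=2  new=3  old=⊥  +wl: 0,4
  step 7. node 6  ⊔preds=⊥  new=⊥  stable
  step 8. node 1  ⊔preds=⊤  new=⊤  old=2  +wl: 3,5
  step 9. node 0  ⊔preds=3  new=2  old=⊥  +wl: 6
  step 10. node 4  ⊔preds=⊤  new=⊤  old=0  +wl: 1
  step 11. node 3  ⊔preds=⊤  new=⊤  stable
  step 12. node 5  ⊔preds=⊤  new=⊤  old=3  +wl: 0,4
  step 13. node 6  ⊔preds=2  new=2  old=⊥  +wl: 2,3,5
  step 14. node 1  ⊔preds=⊤  new=⊤  stable
  step 15. node 0  ⊔preds=⊤  new=⊤  old=2  +wl: 6
  step 16. node 4  ⊔preds=⊤  new=⊤  stable
  step 17. node 2  ⊔preds=2  new=0  old=⊥  +wl: 1
  step 18. node 3  ⊔preds=⊤  new=⊤  stable
  step 19. node 5  ⊔preds=⊤  new=⊤  stable
  step 20. node 6  ⊔preds=⊤  new=⊤  old=2  +wl: 2,3,5
  step 21. node 1  ⊔preds=⊤  new=⊤  stable
  step 22. node 2  ⊔preds=⊤  new=⊤  old=0  +wl: 1
  step 23. node 3  ⊔preds=⊤  new=⊤  stable
  step 24. node 5  ⊔preds=⊤  new=⊤  stable
  step 25. node 1  ⊔preds=⊤  new=⊤  stable

Least fixpoint reached:
  node 0: ⊤
  node 1: ⊤
  node 2: ⊤
  node 3: ⊤
  node 4: ⊤
  node 5: ⊤
  node 6: ⊤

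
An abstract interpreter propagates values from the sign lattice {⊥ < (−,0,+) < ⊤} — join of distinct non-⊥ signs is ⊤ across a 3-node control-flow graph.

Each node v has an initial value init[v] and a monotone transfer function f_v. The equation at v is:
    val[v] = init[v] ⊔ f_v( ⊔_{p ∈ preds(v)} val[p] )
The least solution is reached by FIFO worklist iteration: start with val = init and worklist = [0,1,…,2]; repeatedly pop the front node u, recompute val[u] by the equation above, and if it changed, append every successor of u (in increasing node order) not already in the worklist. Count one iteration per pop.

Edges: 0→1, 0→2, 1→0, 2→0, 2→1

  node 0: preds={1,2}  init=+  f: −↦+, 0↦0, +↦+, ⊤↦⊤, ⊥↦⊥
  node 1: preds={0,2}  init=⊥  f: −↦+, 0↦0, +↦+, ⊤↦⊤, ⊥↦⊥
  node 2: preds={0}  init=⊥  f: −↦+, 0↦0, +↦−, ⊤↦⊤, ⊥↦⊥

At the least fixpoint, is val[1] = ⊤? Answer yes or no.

Iteration log — 8 steps:
  step 1. node 0  ⊔preds=⊥  new=+  stable
  step 2. node 1  ⊔preds=+  new=+  old=⊥  +wl: 0
  step 3. node 2  ⊔preds=+  new=−  old=⊥  +wl: 1
  step 4. node 0  ⊔preds=⊤  new=⊤  old=+  +wl: 2
  step 5. node 1  ⊔preds=⊤  new=⊤  old=+  +wl: 0
  step 6. node 2  ⊔preds=⊤  new=⊤  old=−  +wl: 1
  step 7. node 0  ⊔preds=⊤  new=⊤  stable
  step 8. node 1  ⊔preds=⊤  new=⊤  stable

Least fixpoint reached:
  node 0: ⊤
  node 1: ⊤
  node 2: ⊤

yes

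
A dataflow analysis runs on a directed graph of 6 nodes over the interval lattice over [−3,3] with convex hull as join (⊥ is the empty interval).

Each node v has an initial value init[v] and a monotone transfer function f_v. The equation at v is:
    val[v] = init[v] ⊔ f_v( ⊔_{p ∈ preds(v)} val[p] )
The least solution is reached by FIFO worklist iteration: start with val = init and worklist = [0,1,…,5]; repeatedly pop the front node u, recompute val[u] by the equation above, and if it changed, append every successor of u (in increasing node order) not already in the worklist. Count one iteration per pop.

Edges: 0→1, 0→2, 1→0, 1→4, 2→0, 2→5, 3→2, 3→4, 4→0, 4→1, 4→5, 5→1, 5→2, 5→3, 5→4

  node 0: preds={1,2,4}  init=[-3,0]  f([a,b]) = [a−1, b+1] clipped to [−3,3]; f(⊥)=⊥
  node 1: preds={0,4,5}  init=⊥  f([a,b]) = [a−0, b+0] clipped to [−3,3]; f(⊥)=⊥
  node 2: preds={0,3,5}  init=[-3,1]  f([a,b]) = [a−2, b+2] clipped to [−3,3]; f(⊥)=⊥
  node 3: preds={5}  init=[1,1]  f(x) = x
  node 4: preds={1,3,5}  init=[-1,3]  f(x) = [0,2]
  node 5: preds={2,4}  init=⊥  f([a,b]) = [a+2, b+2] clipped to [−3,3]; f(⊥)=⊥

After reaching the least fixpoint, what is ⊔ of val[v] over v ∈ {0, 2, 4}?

Worklist (12 pops):
  #1 pop 0: in=[-3,3] → [-3,3] (was [-3,0]); enqueue []
  #2 pop 1: in=[-3,3] → [-3,3] (was ⊥); enqueue [0]
  #3 pop 2: in=[-3,3] → [-3,3] (was [-3,1]); enqueue []
  #4 pop 3: in=⊥ → [1,1] (no change)
  #5 pop 4: in=[-3,3] → [-1,3] (no change)
  #6 pop 5: in=[-3,3] → [-1,3] (was ⊥); enqueue [1,2,3,4]
  #7 pop 0: in=[-3,3] → [-3,3] (no change)
  #8 pop 1: in=[-3,3] → [-3,3] (no change)
  #9 pop 2: in=[-3,3] → [-3,3] (no change)
  #10 pop 3: in=[-1,3] → [-1,3] (was [1,1]); enqueue [2]
  #11 pop 4: in=[-3,3] → [-1,3] (no change)
  #12 pop 2: in=[-3,3] → [-3,3] (no change)

Fixpoint:
  val[0] = [-3,3]
  val[1] = [-3,3]
  val[2] = [-3,3]
  val[3] = [-1,3]
  val[4] = [-1,3]
  val[5] = [-1,3]

[-3,3]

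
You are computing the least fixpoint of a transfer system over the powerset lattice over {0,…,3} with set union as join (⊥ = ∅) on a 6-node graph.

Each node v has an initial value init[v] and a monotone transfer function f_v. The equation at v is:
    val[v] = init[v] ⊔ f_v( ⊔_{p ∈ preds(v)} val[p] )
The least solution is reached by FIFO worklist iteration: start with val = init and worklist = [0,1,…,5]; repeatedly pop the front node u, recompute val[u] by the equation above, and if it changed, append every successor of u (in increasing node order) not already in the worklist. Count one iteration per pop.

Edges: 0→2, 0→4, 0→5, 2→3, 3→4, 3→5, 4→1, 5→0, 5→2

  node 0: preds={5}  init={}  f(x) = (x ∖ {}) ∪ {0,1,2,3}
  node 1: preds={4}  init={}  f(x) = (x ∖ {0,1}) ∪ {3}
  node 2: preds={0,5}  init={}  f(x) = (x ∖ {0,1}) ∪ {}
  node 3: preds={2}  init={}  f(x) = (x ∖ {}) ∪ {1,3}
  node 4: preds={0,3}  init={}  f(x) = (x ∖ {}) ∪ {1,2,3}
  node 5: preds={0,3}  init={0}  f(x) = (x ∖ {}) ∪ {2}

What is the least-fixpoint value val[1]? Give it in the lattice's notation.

Trace (9 dequeues):
  [1] u=0 | in {0} | out {0,1,2,3} | prev {} | push {}
  [2] u=1 | in {} | out {3} | prev {} | push {}
  [3] u=2 | in {0,1,2,3} | out {2,3} | prev {} | push {}
  [4] u=3 | in {2,3} | out {1,2,3} | prev {} | push {}
  [5] u=4 | in {0,1,2,3} | out {0,1,2,3} | prev {} | push {1}
  [6] u=5 | in {0,1,2,3} | out {0,1,2,3} | prev {0} | push {0,2}
  [7] u=1 | in {0,1,2,3} | out {2,3} | prev {3} | push {}
  [8] u=0 | in {0,1,2,3} | out {0,1,2,3} | ==
  [9] u=2 | in {0,1,2,3} | out {2,3} | ==

Converged values:
  [0] {0,1,2,3}
  [1] {2,3}
  [2] {2,3}
  [3] {1,2,3}
  [4] {0,1,2,3}
  [5] {0,1,2,3}

{2,3}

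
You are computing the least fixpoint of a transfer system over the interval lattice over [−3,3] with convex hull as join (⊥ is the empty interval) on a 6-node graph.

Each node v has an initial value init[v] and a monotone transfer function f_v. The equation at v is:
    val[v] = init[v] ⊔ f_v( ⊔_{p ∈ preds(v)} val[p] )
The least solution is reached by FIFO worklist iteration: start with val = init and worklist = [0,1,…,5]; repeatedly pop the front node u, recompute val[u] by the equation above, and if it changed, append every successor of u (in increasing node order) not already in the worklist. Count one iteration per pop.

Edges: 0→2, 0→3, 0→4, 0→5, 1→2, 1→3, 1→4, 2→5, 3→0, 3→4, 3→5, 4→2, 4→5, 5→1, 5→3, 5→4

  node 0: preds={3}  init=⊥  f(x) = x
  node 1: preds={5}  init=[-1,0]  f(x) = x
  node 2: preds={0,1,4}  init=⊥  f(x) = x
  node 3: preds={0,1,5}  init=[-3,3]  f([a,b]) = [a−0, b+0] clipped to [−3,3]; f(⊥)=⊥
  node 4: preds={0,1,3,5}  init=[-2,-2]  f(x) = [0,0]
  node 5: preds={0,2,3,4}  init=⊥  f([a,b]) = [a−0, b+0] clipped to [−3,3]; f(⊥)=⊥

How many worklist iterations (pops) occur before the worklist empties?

11

Worklist (11 pops):
  #1 pop 0: in=[-3,3] → [-3,3] (was ⊥); enqueue []
  #2 pop 1: in=⊥ → [-1,0] (no change)
  #3 pop 2: in=[-3,3] → [-3,3] (was ⊥); enqueue []
  #4 pop 3: in=[-3,3] → [-3,3] (no change)
  #5 pop 4: in=[-3,3] → [-2,0] (was [-2,-2]); enqueue [2]
  #6 pop 5: in=[-3,3] → [-3,3] (was ⊥); enqueue [1,3,4]
  #7 pop 2: in=[-3,3] → [-3,3] (no change)
  #8 pop 1: in=[-3,3] → [-3,3] (was [-1,0]); enqueue [2]
  #9 pop 3: in=[-3,3] → [-3,3] (no change)
  #10 pop 4: in=[-3,3] → [-2,0] (no change)
  #11 pop 2: in=[-3,3] → [-3,3] (no change)

Fixpoint:
  val[0] = [-3,3]
  val[1] = [-3,3]
  val[2] = [-3,3]
  val[3] = [-3,3]
  val[4] = [-2,0]
  val[5] = [-3,3]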